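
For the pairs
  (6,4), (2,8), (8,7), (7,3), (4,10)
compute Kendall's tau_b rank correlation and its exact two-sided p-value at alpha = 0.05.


Step 1: Enumerate the 10 unordered pairs (i,j) with i<j and classify each by sign(x_j-x_i) * sign(y_j-y_i).
  (1,2):dx=-4,dy=+4->D; (1,3):dx=+2,dy=+3->C; (1,4):dx=+1,dy=-1->D; (1,5):dx=-2,dy=+6->D
  (2,3):dx=+6,dy=-1->D; (2,4):dx=+5,dy=-5->D; (2,5):dx=+2,dy=+2->C; (3,4):dx=-1,dy=-4->C
  (3,5):dx=-4,dy=+3->D; (4,5):dx=-3,dy=+7->D
Step 2: C = 3, D = 7, total pairs = 10.
Step 3: tau = (C - D)/(n(n-1)/2) = (3 - 7)/10 = -0.400000.
Step 4: Exact two-sided p-value (enumerate n! = 120 permutations of y under H0): p = 0.483333.
Step 5: alpha = 0.05. fail to reject H0.

tau_b = -0.4000 (C=3, D=7), p = 0.483333, fail to reject H0.


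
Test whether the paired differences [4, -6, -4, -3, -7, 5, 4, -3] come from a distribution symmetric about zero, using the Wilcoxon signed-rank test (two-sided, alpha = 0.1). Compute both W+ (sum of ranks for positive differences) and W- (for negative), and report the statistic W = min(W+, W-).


Step 1: Drop any zero differences (none here) and take |d_i|.
|d| = [4, 6, 4, 3, 7, 5, 4, 3]
Step 2: Midrank |d_i| (ties get averaged ranks).
ranks: |4|->4, |6|->7, |4|->4, |3|->1.5, |7|->8, |5|->6, |4|->4, |3|->1.5
Step 3: Attach original signs; sum ranks with positive sign and with negative sign.
W+ = 4 + 6 + 4 = 14
W- = 7 + 4 + 1.5 + 8 + 1.5 = 22
(Check: W+ + W- = 36 should equal n(n+1)/2 = 36.)
Step 4: Test statistic W = min(W+, W-) = 14.
Step 5: Ties in |d|, so use the tie-corrected normal approximation.
        E[W] = n(n+1)/4 = 8*9/4 = 18.
        Tie groups: |d|=3 (t=2), |d|=4 (t=3); sum(t^3 - t) = 30.
        Var[W] = n(n+1)(2n+1)/24 - sum(t^3-t)/48 = 1224/24 - 30/48 = 50.375.
        z = (W - E[W]) / sqrt(Var[W]) = (14 - 18) / 7.0975 = -0.5636.
        Two-sided p = 2*Phi(z) = 0.573043.
Step 6: alpha = 0.1. fail to reject H0.

W+ = 14, W- = 22, W = min = 14, p = 0.573043, fail to reject H0.


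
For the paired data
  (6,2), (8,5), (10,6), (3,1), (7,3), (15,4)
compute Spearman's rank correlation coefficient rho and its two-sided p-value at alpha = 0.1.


Step 1: Rank x and y separately (midranks; no ties here).
rank(x): 6->2, 8->4, 10->5, 3->1, 7->3, 15->6
rank(y): 2->2, 5->5, 6->6, 1->1, 3->3, 4->4
Step 2: d_i = R_x(i) - R_y(i); compute d_i^2.
  (2-2)^2=0, (4-5)^2=1, (5-6)^2=1, (1-1)^2=0, (3-3)^2=0, (6-4)^2=4
sum(d^2) = 6.
Step 3: rho = 1 - 6*6 / (6*(6^2 - 1)) = 1 - 36/210 = 0.828571.
Step 4: Under H0, t = rho * sqrt((n-2)/(1-rho^2)) = 2.9598 ~ t(4).
Step 5: Two-sided p-value from the t-distribution with 4 df = 0.041563.
Step 6: alpha = 0.1. reject H0.

rho = 0.8286, p = 0.041563, reject H0 at alpha = 0.1.


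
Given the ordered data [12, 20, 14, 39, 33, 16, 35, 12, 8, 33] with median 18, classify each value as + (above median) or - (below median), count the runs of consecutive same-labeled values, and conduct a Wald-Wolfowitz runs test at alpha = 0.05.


Step 1: Compute median = 18; label A = above, B = below.
Labels in order: BABAABABBA  (n_A = 5, n_B = 5)
Step 2: Count runs R = 8.
Step 3: Under H0 (random ordering), E[R] = 2*n_A*n_B/(n_A+n_B) + 1 = 2*5*5/10 + 1 = 6.0000.
        Var[R] = 2*n_A*n_B*(2*n_A*n_B - n_A - n_B) / ((n_A+n_B)^2 * (n_A+n_B-1)) = 2000/900 = 2.2222.
        SD[R] = 1.4907.
Step 4: Continuity-corrected z = (R - 0.5 - E[R]) / SD[R] = (8 - 0.5 - 6.0000) / 1.4907 = 1.0062.
Step 5: Two-sided p-value via normal approximation = 2*(1 - Phi(|z|)) = 0.314305.
Step 6: alpha = 0.05. fail to reject H0.

R = 8, z = 1.0062, p = 0.314305, fail to reject H0.


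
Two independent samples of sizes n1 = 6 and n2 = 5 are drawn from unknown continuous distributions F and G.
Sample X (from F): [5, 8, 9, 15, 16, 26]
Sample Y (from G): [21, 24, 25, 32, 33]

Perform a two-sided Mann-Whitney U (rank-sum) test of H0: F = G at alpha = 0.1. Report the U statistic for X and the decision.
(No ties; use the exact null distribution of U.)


Step 1: Combine and sort all 11 observations; assign midranks.
sorted (value, group): (5,X), (8,X), (9,X), (15,X), (16,X), (21,Y), (24,Y), (25,Y), (26,X), (32,Y), (33,Y)
ranks: 5->1, 8->2, 9->3, 15->4, 16->5, 21->6, 24->7, 25->8, 26->9, 32->10, 33->11
Step 2: Rank sum for X: R1 = 1 + 2 + 3 + 4 + 5 + 9 = 24.
Step 3: U_X = R1 - n1(n1+1)/2 = 24 - 6*7/2 = 24 - 21 = 3.
       U_Y = n1*n2 - U_X = 30 - 3 = 27.
Step 4: No ties, so the exact null distribution of U (based on enumerating the C(11,6) = 462 equally likely rank assignments) gives the two-sided p-value.
Step 5: p-value = 0.030303; compare to alpha = 0.1. reject H0.

U_X = 3, p = 0.030303, reject H0 at alpha = 0.1.


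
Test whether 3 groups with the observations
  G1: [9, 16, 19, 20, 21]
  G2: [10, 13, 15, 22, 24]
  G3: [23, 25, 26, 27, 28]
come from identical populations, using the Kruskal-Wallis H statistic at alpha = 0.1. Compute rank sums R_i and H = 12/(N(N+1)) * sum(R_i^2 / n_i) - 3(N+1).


Step 1: Combine all N = 15 observations and assign midranks.
sorted (value, group, rank): (9,G1,1), (10,G2,2), (13,G2,3), (15,G2,4), (16,G1,5), (19,G1,6), (20,G1,7), (21,G1,8), (22,G2,9), (23,G3,10), (24,G2,11), (25,G3,12), (26,G3,13), (27,G3,14), (28,G3,15)
Step 2: Sum ranks within each group.
R_1 = 27 (n_1 = 5)
R_2 = 29 (n_2 = 5)
R_3 = 64 (n_3 = 5)
Step 3: H = 12/(N(N+1)) * sum(R_i^2/n_i) - 3(N+1)
     = 12/(15*16) * (27^2/5 + 29^2/5 + 64^2/5) - 3*16
     = 0.050000 * 1133.2 - 48
     = 8.660000.
Step 4: No ties, so H is used without correction.
Step 5: Under H0, H ~ chi^2(2); p-value = 0.013168.
Step 6: alpha = 0.1. reject H0.

H = 8.6600, df = 2, p = 0.013168, reject H0.


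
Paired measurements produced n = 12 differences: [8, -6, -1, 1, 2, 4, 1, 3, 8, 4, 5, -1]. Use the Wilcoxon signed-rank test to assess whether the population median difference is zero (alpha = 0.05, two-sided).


Step 1: Drop any zero differences (none here) and take |d_i|.
|d| = [8, 6, 1, 1, 2, 4, 1, 3, 8, 4, 5, 1]
Step 2: Midrank |d_i| (ties get averaged ranks).
ranks: |8|->11.5, |6|->10, |1|->2.5, |1|->2.5, |2|->5, |4|->7.5, |1|->2.5, |3|->6, |8|->11.5, |4|->7.5, |5|->9, |1|->2.5
Step 3: Attach original signs; sum ranks with positive sign and with negative sign.
W+ = 11.5 + 2.5 + 5 + 7.5 + 2.5 + 6 + 11.5 + 7.5 + 9 = 63
W- = 10 + 2.5 + 2.5 = 15
(Check: W+ + W- = 78 should equal n(n+1)/2 = 78.)
Step 4: Test statistic W = min(W+, W-) = 15.
Step 5: Ties in |d|, so use the tie-corrected normal approximation.
        E[W] = n(n+1)/4 = 12*13/4 = 39.
        Tie groups: |d|=1 (t=4), |d|=4 (t=2), |d|=8 (t=2); sum(t^3 - t) = 72.
        Var[W] = n(n+1)(2n+1)/24 - sum(t^3-t)/48 = 3900/24 - 72/48 = 161.
        z = (W - E[W]) / sqrt(Var[W]) = (15 - 39) / 12.6886 = -1.8915.
        Two-sided p = 2*Phi(z) = 0.058562.
Step 6: alpha = 0.05. fail to reject H0.

W+ = 63, W- = 15, W = min = 15, p = 0.058562, fail to reject H0.


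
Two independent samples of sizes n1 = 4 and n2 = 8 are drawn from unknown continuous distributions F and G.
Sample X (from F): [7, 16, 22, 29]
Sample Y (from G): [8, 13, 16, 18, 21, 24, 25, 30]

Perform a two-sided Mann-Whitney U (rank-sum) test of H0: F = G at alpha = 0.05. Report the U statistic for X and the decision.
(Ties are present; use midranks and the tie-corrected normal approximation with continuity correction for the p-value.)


Step 1: Combine and sort all 12 observations; assign midranks.
sorted (value, group): (7,X), (8,Y), (13,Y), (16,X), (16,Y), (18,Y), (21,Y), (22,X), (24,Y), (25,Y), (29,X), (30,Y)
ranks: 7->1, 8->2, 13->3, 16->4.5, 16->4.5, 18->6, 21->7, 22->8, 24->9, 25->10, 29->11, 30->12
Step 2: Rank sum for X: R1 = 1 + 4.5 + 8 + 11 = 24.5.
Step 3: U_X = R1 - n1(n1+1)/2 = 24.5 - 4*5/2 = 24.5 - 10 = 14.5.
       U_Y = n1*n2 - U_X = 32 - 14.5 = 17.5.
Step 4: Ties are present, so use the tie-corrected normal approximation (with continuity correction) for the p-value.
Step 5: p-value = 0.864901; compare to alpha = 0.05. fail to reject H0.

U_X = 14.5, p = 0.864901, fail to reject H0 at alpha = 0.05.


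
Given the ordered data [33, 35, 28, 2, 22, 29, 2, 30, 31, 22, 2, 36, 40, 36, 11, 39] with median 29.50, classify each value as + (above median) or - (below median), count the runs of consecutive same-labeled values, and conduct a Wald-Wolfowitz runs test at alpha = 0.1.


Step 1: Compute median = 29.50; label A = above, B = below.
Labels in order: AABBBBBAABBAAABA  (n_A = 8, n_B = 8)
Step 2: Count runs R = 7.
Step 3: Under H0 (random ordering), E[R] = 2*n_A*n_B/(n_A+n_B) + 1 = 2*8*8/16 + 1 = 9.0000.
        Var[R] = 2*n_A*n_B*(2*n_A*n_B - n_A - n_B) / ((n_A+n_B)^2 * (n_A+n_B-1)) = 14336/3840 = 3.7333.
        SD[R] = 1.9322.
Step 4: Continuity-corrected z = (R + 0.5 - E[R]) / SD[R] = (7 + 0.5 - 9.0000) / 1.9322 = -0.7763.
Step 5: Two-sided p-value via normal approximation = 2*(1 - Phi(|z|)) = 0.437558.
Step 6: alpha = 0.1. fail to reject H0.

R = 7, z = -0.7763, p = 0.437558, fail to reject H0.


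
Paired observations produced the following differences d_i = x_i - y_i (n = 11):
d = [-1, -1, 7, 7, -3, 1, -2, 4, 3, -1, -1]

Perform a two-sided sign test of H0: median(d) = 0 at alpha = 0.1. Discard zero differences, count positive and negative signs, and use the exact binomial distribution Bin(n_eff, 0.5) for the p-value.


Step 1: Discard zero differences. Original n = 11; n_eff = number of nonzero differences = 11.
Nonzero differences (with sign): -1, -1, +7, +7, -3, +1, -2, +4, +3, -1, -1
Step 2: Count signs: positive = 5, negative = 6.
Step 3: Under H0: P(positive) = 0.5, so the number of positives S ~ Bin(11, 0.5).
Step 4: Two-sided exact p-value = sum of Bin(11,0.5) probabilities at or below the observed probability = 1.000000.
Step 5: alpha = 0.1. fail to reject H0.

n_eff = 11, pos = 5, neg = 6, p = 1.000000, fail to reject H0.


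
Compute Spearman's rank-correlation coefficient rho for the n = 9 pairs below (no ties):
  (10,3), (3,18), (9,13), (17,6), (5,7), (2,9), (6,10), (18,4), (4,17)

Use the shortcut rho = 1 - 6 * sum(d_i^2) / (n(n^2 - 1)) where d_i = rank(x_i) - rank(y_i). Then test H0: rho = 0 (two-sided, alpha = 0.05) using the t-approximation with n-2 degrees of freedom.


Step 1: Rank x and y separately (midranks; no ties here).
rank(x): 10->7, 3->2, 9->6, 17->8, 5->4, 2->1, 6->5, 18->9, 4->3
rank(y): 3->1, 18->9, 13->7, 6->3, 7->4, 9->5, 10->6, 4->2, 17->8
Step 2: d_i = R_x(i) - R_y(i); compute d_i^2.
  (7-1)^2=36, (2-9)^2=49, (6-7)^2=1, (8-3)^2=25, (4-4)^2=0, (1-5)^2=16, (5-6)^2=1, (9-2)^2=49, (3-8)^2=25
sum(d^2) = 202.
Step 3: rho = 1 - 6*202 / (9*(9^2 - 1)) = 1 - 1212/720 = -0.683333.
Step 4: Under H0, t = rho * sqrt((n-2)/(1-rho^2)) = -2.4763 ~ t(7).
Step 5: Two-sided p-value from the t-distribution with 7 df = 0.042442.
Step 6: alpha = 0.05. reject H0.

rho = -0.6833, p = 0.042442, reject H0 at alpha = 0.05.


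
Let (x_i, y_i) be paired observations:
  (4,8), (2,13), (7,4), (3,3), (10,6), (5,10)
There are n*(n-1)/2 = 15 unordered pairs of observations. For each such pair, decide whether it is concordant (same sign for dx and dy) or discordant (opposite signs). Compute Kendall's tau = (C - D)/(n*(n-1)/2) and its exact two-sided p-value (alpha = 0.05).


Step 1: Enumerate the 15 unordered pairs (i,j) with i<j and classify each by sign(x_j-x_i) * sign(y_j-y_i).
  (1,2):dx=-2,dy=+5->D; (1,3):dx=+3,dy=-4->D; (1,4):dx=-1,dy=-5->C; (1,5):dx=+6,dy=-2->D
  (1,6):dx=+1,dy=+2->C; (2,3):dx=+5,dy=-9->D; (2,4):dx=+1,dy=-10->D; (2,5):dx=+8,dy=-7->D
  (2,6):dx=+3,dy=-3->D; (3,4):dx=-4,dy=-1->C; (3,5):dx=+3,dy=+2->C; (3,6):dx=-2,dy=+6->D
  (4,5):dx=+7,dy=+3->C; (4,6):dx=+2,dy=+7->C; (5,6):dx=-5,dy=+4->D
Step 2: C = 6, D = 9, total pairs = 15.
Step 3: tau = (C - D)/(n(n-1)/2) = (6 - 9)/15 = -0.200000.
Step 4: Exact two-sided p-value (enumerate n! = 720 permutations of y under H0): p = 0.719444.
Step 5: alpha = 0.05. fail to reject H0.

tau_b = -0.2000 (C=6, D=9), p = 0.719444, fail to reject H0.


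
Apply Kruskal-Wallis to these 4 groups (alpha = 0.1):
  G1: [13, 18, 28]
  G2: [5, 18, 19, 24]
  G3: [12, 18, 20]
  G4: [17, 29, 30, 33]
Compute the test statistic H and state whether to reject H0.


Step 1: Combine all N = 14 observations and assign midranks.
sorted (value, group, rank): (5,G2,1), (12,G3,2), (13,G1,3), (17,G4,4), (18,G1,6), (18,G2,6), (18,G3,6), (19,G2,8), (20,G3,9), (24,G2,10), (28,G1,11), (29,G4,12), (30,G4,13), (33,G4,14)
Step 2: Sum ranks within each group.
R_1 = 20 (n_1 = 3)
R_2 = 25 (n_2 = 4)
R_3 = 17 (n_3 = 3)
R_4 = 43 (n_4 = 4)
Step 3: H = 12/(N(N+1)) * sum(R_i^2/n_i) - 3(N+1)
     = 12/(14*15) * (20^2/3 + 25^2/4 + 17^2/3 + 43^2/4) - 3*15
     = 0.057143 * 848.167 - 45
     = 3.466667.
Step 4: Ties present; correction factor C = 1 - 24/(14^3 - 14) = 0.991209. Corrected H = 3.466667 / 0.991209 = 3.497413.
Step 5: Under H0, H ~ chi^2(3); p-value = 0.321098.
Step 6: alpha = 0.1. fail to reject H0.

H = 3.4974, df = 3, p = 0.321098, fail to reject H0.


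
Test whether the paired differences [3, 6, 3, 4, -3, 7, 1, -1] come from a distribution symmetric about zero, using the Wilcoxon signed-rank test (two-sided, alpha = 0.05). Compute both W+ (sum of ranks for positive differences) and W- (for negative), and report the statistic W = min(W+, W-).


Step 1: Drop any zero differences (none here) and take |d_i|.
|d| = [3, 6, 3, 4, 3, 7, 1, 1]
Step 2: Midrank |d_i| (ties get averaged ranks).
ranks: |3|->4, |6|->7, |3|->4, |4|->6, |3|->4, |7|->8, |1|->1.5, |1|->1.5
Step 3: Attach original signs; sum ranks with positive sign and with negative sign.
W+ = 4 + 7 + 4 + 6 + 8 + 1.5 = 30.5
W- = 4 + 1.5 = 5.5
(Check: W+ + W- = 36 should equal n(n+1)/2 = 36.)
Step 4: Test statistic W = min(W+, W-) = 5.5.
Step 5: Ties in |d|, so use the tie-corrected normal approximation.
        E[W] = n(n+1)/4 = 8*9/4 = 18.
        Tie groups: |d|=1 (t=2), |d|=3 (t=3); sum(t^3 - t) = 30.
        Var[W] = n(n+1)(2n+1)/24 - sum(t^3-t)/48 = 1224/24 - 30/48 = 50.375.
        z = (W - E[W]) / sqrt(Var[W]) = (5.5 - 18) / 7.0975 = -1.7612.
        Two-sided p = 2*Phi(z) = 0.078209.
Step 6: alpha = 0.05. fail to reject H0.

W+ = 30.5, W- = 5.5, W = min = 5.5, p = 0.078209, fail to reject H0.


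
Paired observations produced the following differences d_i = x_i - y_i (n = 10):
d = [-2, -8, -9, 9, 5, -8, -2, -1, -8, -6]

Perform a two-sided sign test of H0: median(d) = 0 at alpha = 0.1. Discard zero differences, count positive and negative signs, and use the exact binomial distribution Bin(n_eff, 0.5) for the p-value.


Step 1: Discard zero differences. Original n = 10; n_eff = number of nonzero differences = 10.
Nonzero differences (with sign): -2, -8, -9, +9, +5, -8, -2, -1, -8, -6
Step 2: Count signs: positive = 2, negative = 8.
Step 3: Under H0: P(positive) = 0.5, so the number of positives S ~ Bin(10, 0.5).
Step 4: Two-sided exact p-value = sum of Bin(10,0.5) probabilities at or below the observed probability = 0.109375.
Step 5: alpha = 0.1. fail to reject H0.

n_eff = 10, pos = 2, neg = 8, p = 0.109375, fail to reject H0.


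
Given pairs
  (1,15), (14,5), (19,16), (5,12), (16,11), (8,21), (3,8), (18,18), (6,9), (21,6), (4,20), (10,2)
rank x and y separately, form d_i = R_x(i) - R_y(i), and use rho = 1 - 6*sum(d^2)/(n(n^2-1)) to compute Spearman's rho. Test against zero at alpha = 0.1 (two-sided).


Step 1: Rank x and y separately (midranks; no ties here).
rank(x): 1->1, 14->8, 19->11, 5->4, 16->9, 8->6, 3->2, 18->10, 6->5, 21->12, 4->3, 10->7
rank(y): 15->8, 5->2, 16->9, 12->7, 11->6, 21->12, 8->4, 18->10, 9->5, 6->3, 20->11, 2->1
Step 2: d_i = R_x(i) - R_y(i); compute d_i^2.
  (1-8)^2=49, (8-2)^2=36, (11-9)^2=4, (4-7)^2=9, (9-6)^2=9, (6-12)^2=36, (2-4)^2=4, (10-10)^2=0, (5-5)^2=0, (12-3)^2=81, (3-11)^2=64, (7-1)^2=36
sum(d^2) = 328.
Step 3: rho = 1 - 6*328 / (12*(12^2 - 1)) = 1 - 1968/1716 = -0.146853.
Step 4: Under H0, t = rho * sqrt((n-2)/(1-rho^2)) = -0.4695 ~ t(10).
Step 5: Two-sided p-value from the t-distribution with 10 df = 0.648796.
Step 6: alpha = 0.1. fail to reject H0.

rho = -0.1469, p = 0.648796, fail to reject H0 at alpha = 0.1.


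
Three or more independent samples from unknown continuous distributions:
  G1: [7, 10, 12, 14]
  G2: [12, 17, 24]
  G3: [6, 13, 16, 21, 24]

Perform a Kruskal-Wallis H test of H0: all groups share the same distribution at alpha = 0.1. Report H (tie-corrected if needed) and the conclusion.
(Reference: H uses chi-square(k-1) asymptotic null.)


Step 1: Combine all N = 12 observations and assign midranks.
sorted (value, group, rank): (6,G3,1), (7,G1,2), (10,G1,3), (12,G1,4.5), (12,G2,4.5), (13,G3,6), (14,G1,7), (16,G3,8), (17,G2,9), (21,G3,10), (24,G2,11.5), (24,G3,11.5)
Step 2: Sum ranks within each group.
R_1 = 16.5 (n_1 = 4)
R_2 = 25 (n_2 = 3)
R_3 = 36.5 (n_3 = 5)
Step 3: H = 12/(N(N+1)) * sum(R_i^2/n_i) - 3(N+1)
     = 12/(12*13) * (16.5^2/4 + 25^2/3 + 36.5^2/5) - 3*13
     = 0.076923 * 542.846 - 39
     = 2.757372.
Step 4: Ties present; correction factor C = 1 - 12/(12^3 - 12) = 0.993007. Corrected H = 2.757372 / 0.993007 = 2.776790.
Step 5: Under H0, H ~ chi^2(2); p-value = 0.249475.
Step 6: alpha = 0.1. fail to reject H0.

H = 2.7768, df = 2, p = 0.249475, fail to reject H0.


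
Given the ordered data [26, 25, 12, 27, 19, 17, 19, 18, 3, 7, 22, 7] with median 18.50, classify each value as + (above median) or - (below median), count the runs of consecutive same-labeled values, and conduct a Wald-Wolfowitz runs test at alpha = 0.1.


Step 1: Compute median = 18.50; label A = above, B = below.
Labels in order: AABAABABBBAB  (n_A = 6, n_B = 6)
Step 2: Count runs R = 8.
Step 3: Under H0 (random ordering), E[R] = 2*n_A*n_B/(n_A+n_B) + 1 = 2*6*6/12 + 1 = 7.0000.
        Var[R] = 2*n_A*n_B*(2*n_A*n_B - n_A - n_B) / ((n_A+n_B)^2 * (n_A+n_B-1)) = 4320/1584 = 2.7273.
        SD[R] = 1.6514.
Step 4: Continuity-corrected z = (R - 0.5 - E[R]) / SD[R] = (8 - 0.5 - 7.0000) / 1.6514 = 0.3028.
Step 5: Two-sided p-value via normal approximation = 2*(1 - Phi(|z|)) = 0.762069.
Step 6: alpha = 0.1. fail to reject H0.

R = 8, z = 0.3028, p = 0.762069, fail to reject H0.


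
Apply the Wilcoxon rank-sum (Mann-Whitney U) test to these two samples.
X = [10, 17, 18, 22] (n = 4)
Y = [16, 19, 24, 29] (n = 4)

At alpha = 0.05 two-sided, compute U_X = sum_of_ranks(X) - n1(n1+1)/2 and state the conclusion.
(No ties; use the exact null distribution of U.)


Step 1: Combine and sort all 8 observations; assign midranks.
sorted (value, group): (10,X), (16,Y), (17,X), (18,X), (19,Y), (22,X), (24,Y), (29,Y)
ranks: 10->1, 16->2, 17->3, 18->4, 19->5, 22->6, 24->7, 29->8
Step 2: Rank sum for X: R1 = 1 + 3 + 4 + 6 = 14.
Step 3: U_X = R1 - n1(n1+1)/2 = 14 - 4*5/2 = 14 - 10 = 4.
       U_Y = n1*n2 - U_X = 16 - 4 = 12.
Step 4: No ties, so the exact null distribution of U (based on enumerating the C(8,4) = 70 equally likely rank assignments) gives the two-sided p-value.
Step 5: p-value = 0.342857; compare to alpha = 0.05. fail to reject H0.

U_X = 4, p = 0.342857, fail to reject H0 at alpha = 0.05.


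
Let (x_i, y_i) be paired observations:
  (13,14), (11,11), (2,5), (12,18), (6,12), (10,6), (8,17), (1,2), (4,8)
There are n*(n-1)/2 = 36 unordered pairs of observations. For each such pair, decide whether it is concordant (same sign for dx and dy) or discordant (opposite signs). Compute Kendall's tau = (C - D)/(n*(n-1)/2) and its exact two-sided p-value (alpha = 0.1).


Step 1: Enumerate the 36 unordered pairs (i,j) with i<j and classify each by sign(x_j-x_i) * sign(y_j-y_i).
  (1,2):dx=-2,dy=-3->C; (1,3):dx=-11,dy=-9->C; (1,4):dx=-1,dy=+4->D; (1,5):dx=-7,dy=-2->C
  (1,6):dx=-3,dy=-8->C; (1,7):dx=-5,dy=+3->D; (1,8):dx=-12,dy=-12->C; (1,9):dx=-9,dy=-6->C
  (2,3):dx=-9,dy=-6->C; (2,4):dx=+1,dy=+7->C; (2,5):dx=-5,dy=+1->D; (2,6):dx=-1,dy=-5->C
  (2,7):dx=-3,dy=+6->D; (2,8):dx=-10,dy=-9->C; (2,9):dx=-7,dy=-3->C; (3,4):dx=+10,dy=+13->C
  (3,5):dx=+4,dy=+7->C; (3,6):dx=+8,dy=+1->C; (3,7):dx=+6,dy=+12->C; (3,8):dx=-1,dy=-3->C
  (3,9):dx=+2,dy=+3->C; (4,5):dx=-6,dy=-6->C; (4,6):dx=-2,dy=-12->C; (4,7):dx=-4,dy=-1->C
  (4,8):dx=-11,dy=-16->C; (4,9):dx=-8,dy=-10->C; (5,6):dx=+4,dy=-6->D; (5,7):dx=+2,dy=+5->C
  (5,8):dx=-5,dy=-10->C; (5,9):dx=-2,dy=-4->C; (6,7):dx=-2,dy=+11->D; (6,8):dx=-9,dy=-4->C
  (6,9):dx=-6,dy=+2->D; (7,8):dx=-7,dy=-15->C; (7,9):dx=-4,dy=-9->C; (8,9):dx=+3,dy=+6->C
Step 2: C = 29, D = 7, total pairs = 36.
Step 3: tau = (C - D)/(n(n-1)/2) = (29 - 7)/36 = 0.611111.
Step 4: Exact two-sided p-value (enumerate n! = 362880 permutations of y under H0): p = 0.024741.
Step 5: alpha = 0.1. reject H0.

tau_b = 0.6111 (C=29, D=7), p = 0.024741, reject H0.


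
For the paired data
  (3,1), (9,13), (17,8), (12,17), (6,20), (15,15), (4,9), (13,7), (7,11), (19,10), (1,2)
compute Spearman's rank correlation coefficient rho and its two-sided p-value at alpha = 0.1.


Step 1: Rank x and y separately (midranks; no ties here).
rank(x): 3->2, 9->6, 17->10, 12->7, 6->4, 15->9, 4->3, 13->8, 7->5, 19->11, 1->1
rank(y): 1->1, 13->8, 8->4, 17->10, 20->11, 15->9, 9->5, 7->3, 11->7, 10->6, 2->2
Step 2: d_i = R_x(i) - R_y(i); compute d_i^2.
  (2-1)^2=1, (6-8)^2=4, (10-4)^2=36, (7-10)^2=9, (4-11)^2=49, (9-9)^2=0, (3-5)^2=4, (8-3)^2=25, (5-7)^2=4, (11-6)^2=25, (1-2)^2=1
sum(d^2) = 158.
Step 3: rho = 1 - 6*158 / (11*(11^2 - 1)) = 1 - 948/1320 = 0.281818.
Step 4: Under H0, t = rho * sqrt((n-2)/(1-rho^2)) = 0.8812 ~ t(9).
Step 5: Two-sided p-value from the t-distribution with 9 df = 0.401145.
Step 6: alpha = 0.1. fail to reject H0.

rho = 0.2818, p = 0.401145, fail to reject H0 at alpha = 0.1.


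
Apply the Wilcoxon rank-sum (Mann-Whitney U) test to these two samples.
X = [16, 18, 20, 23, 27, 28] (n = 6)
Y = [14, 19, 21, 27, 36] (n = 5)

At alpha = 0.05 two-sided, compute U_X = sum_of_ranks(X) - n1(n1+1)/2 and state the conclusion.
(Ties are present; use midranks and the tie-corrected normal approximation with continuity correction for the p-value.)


Step 1: Combine and sort all 11 observations; assign midranks.
sorted (value, group): (14,Y), (16,X), (18,X), (19,Y), (20,X), (21,Y), (23,X), (27,X), (27,Y), (28,X), (36,Y)
ranks: 14->1, 16->2, 18->3, 19->4, 20->5, 21->6, 23->7, 27->8.5, 27->8.5, 28->10, 36->11
Step 2: Rank sum for X: R1 = 2 + 3 + 5 + 7 + 8.5 + 10 = 35.5.
Step 3: U_X = R1 - n1(n1+1)/2 = 35.5 - 6*7/2 = 35.5 - 21 = 14.5.
       U_Y = n1*n2 - U_X = 30 - 14.5 = 15.5.
Step 4: Ties are present, so use the tie-corrected normal approximation (with continuity correction) for the p-value.
Step 5: p-value = 1.000000; compare to alpha = 0.05. fail to reject H0.

U_X = 14.5, p = 1.000000, fail to reject H0 at alpha = 0.05.


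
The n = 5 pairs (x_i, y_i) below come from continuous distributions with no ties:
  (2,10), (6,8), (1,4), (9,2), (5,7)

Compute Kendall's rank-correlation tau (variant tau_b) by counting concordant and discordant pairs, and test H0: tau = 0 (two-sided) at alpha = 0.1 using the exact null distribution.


Step 1: Enumerate the 10 unordered pairs (i,j) with i<j and classify each by sign(x_j-x_i) * sign(y_j-y_i).
  (1,2):dx=+4,dy=-2->D; (1,3):dx=-1,dy=-6->C; (1,4):dx=+7,dy=-8->D; (1,5):dx=+3,dy=-3->D
  (2,3):dx=-5,dy=-4->C; (2,4):dx=+3,dy=-6->D; (2,5):dx=-1,dy=-1->C; (3,4):dx=+8,dy=-2->D
  (3,5):dx=+4,dy=+3->C; (4,5):dx=-4,dy=+5->D
Step 2: C = 4, D = 6, total pairs = 10.
Step 3: tau = (C - D)/(n(n-1)/2) = (4 - 6)/10 = -0.200000.
Step 4: Exact two-sided p-value (enumerate n! = 120 permutations of y under H0): p = 0.816667.
Step 5: alpha = 0.1. fail to reject H0.

tau_b = -0.2000 (C=4, D=6), p = 0.816667, fail to reject H0.


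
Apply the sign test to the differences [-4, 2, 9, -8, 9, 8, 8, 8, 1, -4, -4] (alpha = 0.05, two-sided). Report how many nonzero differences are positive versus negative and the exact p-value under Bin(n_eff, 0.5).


Step 1: Discard zero differences. Original n = 11; n_eff = number of nonzero differences = 11.
Nonzero differences (with sign): -4, +2, +9, -8, +9, +8, +8, +8, +1, -4, -4
Step 2: Count signs: positive = 7, negative = 4.
Step 3: Under H0: P(positive) = 0.5, so the number of positives S ~ Bin(11, 0.5).
Step 4: Two-sided exact p-value = sum of Bin(11,0.5) probabilities at or below the observed probability = 0.548828.
Step 5: alpha = 0.05. fail to reject H0.

n_eff = 11, pos = 7, neg = 4, p = 0.548828, fail to reject H0.


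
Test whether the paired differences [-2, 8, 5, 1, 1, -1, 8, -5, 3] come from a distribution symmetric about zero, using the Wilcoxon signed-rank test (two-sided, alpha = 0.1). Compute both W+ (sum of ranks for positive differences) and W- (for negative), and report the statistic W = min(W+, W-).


Step 1: Drop any zero differences (none here) and take |d_i|.
|d| = [2, 8, 5, 1, 1, 1, 8, 5, 3]
Step 2: Midrank |d_i| (ties get averaged ranks).
ranks: |2|->4, |8|->8.5, |5|->6.5, |1|->2, |1|->2, |1|->2, |8|->8.5, |5|->6.5, |3|->5
Step 3: Attach original signs; sum ranks with positive sign and with negative sign.
W+ = 8.5 + 6.5 + 2 + 2 + 8.5 + 5 = 32.5
W- = 4 + 2 + 6.5 = 12.5
(Check: W+ + W- = 45 should equal n(n+1)/2 = 45.)
Step 4: Test statistic W = min(W+, W-) = 12.5.
Step 5: Ties in |d|, so use the tie-corrected normal approximation.
        E[W] = n(n+1)/4 = 9*10/4 = 22.5.
        Tie groups: |d|=1 (t=3), |d|=5 (t=2), |d|=8 (t=2); sum(t^3 - t) = 36.
        Var[W] = n(n+1)(2n+1)/24 - sum(t^3-t)/48 = 1710/24 - 36/48 = 70.5.
        z = (W - E[W]) / sqrt(Var[W]) = (12.5 - 22.5) / 8.3964 = -1.1910.
        Two-sided p = 2*Phi(z) = 0.233660.
Step 6: alpha = 0.1. fail to reject H0.

W+ = 32.5, W- = 12.5, W = min = 12.5, p = 0.233660, fail to reject H0.


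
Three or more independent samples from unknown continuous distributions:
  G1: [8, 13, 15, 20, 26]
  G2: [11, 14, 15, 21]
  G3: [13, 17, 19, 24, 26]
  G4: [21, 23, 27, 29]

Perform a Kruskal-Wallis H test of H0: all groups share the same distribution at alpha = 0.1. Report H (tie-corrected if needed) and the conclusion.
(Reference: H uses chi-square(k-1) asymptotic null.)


Step 1: Combine all N = 18 observations and assign midranks.
sorted (value, group, rank): (8,G1,1), (11,G2,2), (13,G1,3.5), (13,G3,3.5), (14,G2,5), (15,G1,6.5), (15,G2,6.5), (17,G3,8), (19,G3,9), (20,G1,10), (21,G2,11.5), (21,G4,11.5), (23,G4,13), (24,G3,14), (26,G1,15.5), (26,G3,15.5), (27,G4,17), (29,G4,18)
Step 2: Sum ranks within each group.
R_1 = 36.5 (n_1 = 5)
R_2 = 25 (n_2 = 4)
R_3 = 50 (n_3 = 5)
R_4 = 59.5 (n_4 = 4)
Step 3: H = 12/(N(N+1)) * sum(R_i^2/n_i) - 3(N+1)
     = 12/(18*19) * (36.5^2/5 + 25^2/4 + 50^2/5 + 59.5^2/4) - 3*19
     = 0.035088 * 1807.76 - 57
     = 6.430263.
Step 4: Ties present; correction factor C = 1 - 24/(18^3 - 18) = 0.995872. Corrected H = 6.430263 / 0.995872 = 6.456917.
Step 5: Under H0, H ~ chi^2(3); p-value = 0.091377.
Step 6: alpha = 0.1. reject H0.

H = 6.4569, df = 3, p = 0.091377, reject H0.


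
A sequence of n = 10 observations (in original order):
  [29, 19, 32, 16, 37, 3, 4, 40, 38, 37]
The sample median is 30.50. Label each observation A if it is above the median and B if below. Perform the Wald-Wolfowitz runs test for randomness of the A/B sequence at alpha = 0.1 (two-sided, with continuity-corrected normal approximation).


Step 1: Compute median = 30.50; label A = above, B = below.
Labels in order: BBABABBAAA  (n_A = 5, n_B = 5)
Step 2: Count runs R = 6.
Step 3: Under H0 (random ordering), E[R] = 2*n_A*n_B/(n_A+n_B) + 1 = 2*5*5/10 + 1 = 6.0000.
        Var[R] = 2*n_A*n_B*(2*n_A*n_B - n_A - n_B) / ((n_A+n_B)^2 * (n_A+n_B-1)) = 2000/900 = 2.2222.
        SD[R] = 1.4907.
Step 4: R = E[R], so z = 0 with no continuity correction.
Step 5: Two-sided p-value via normal approximation = 2*(1 - Phi(|z|)) = 1.000000.
Step 6: alpha = 0.1. fail to reject H0.

R = 6, z = 0.0000, p = 1.000000, fail to reject H0.


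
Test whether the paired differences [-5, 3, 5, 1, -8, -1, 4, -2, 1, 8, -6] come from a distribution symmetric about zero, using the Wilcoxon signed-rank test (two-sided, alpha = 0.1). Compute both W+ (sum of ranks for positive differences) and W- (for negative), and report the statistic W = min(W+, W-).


Step 1: Drop any zero differences (none here) and take |d_i|.
|d| = [5, 3, 5, 1, 8, 1, 4, 2, 1, 8, 6]
Step 2: Midrank |d_i| (ties get averaged ranks).
ranks: |5|->7.5, |3|->5, |5|->7.5, |1|->2, |8|->10.5, |1|->2, |4|->6, |2|->4, |1|->2, |8|->10.5, |6|->9
Step 3: Attach original signs; sum ranks with positive sign and with negative sign.
W+ = 5 + 7.5 + 2 + 6 + 2 + 10.5 = 33
W- = 7.5 + 10.5 + 2 + 4 + 9 = 33
(Check: W+ + W- = 66 should equal n(n+1)/2 = 66.)
Step 4: Test statistic W = min(W+, W-) = 33.
Step 5: Ties in |d|, so use the tie-corrected normal approximation.
        E[W] = n(n+1)/4 = 11*12/4 = 33.
        Tie groups: |d|=1 (t=3), |d|=5 (t=2), |d|=8 (t=2); sum(t^3 - t) = 36.
        Var[W] = n(n+1)(2n+1)/24 - sum(t^3-t)/48 = 3036/24 - 36/48 = 125.75.
        z = (W - E[W]) / sqrt(Var[W]) = (33 - 33) / 11.2138 = 0.0000.
        Two-sided p = 2*Phi(z) = 1.000000.
Step 6: alpha = 0.1. fail to reject H0.

W+ = 33, W- = 33, W = min = 33, p = 1.000000, fail to reject H0.


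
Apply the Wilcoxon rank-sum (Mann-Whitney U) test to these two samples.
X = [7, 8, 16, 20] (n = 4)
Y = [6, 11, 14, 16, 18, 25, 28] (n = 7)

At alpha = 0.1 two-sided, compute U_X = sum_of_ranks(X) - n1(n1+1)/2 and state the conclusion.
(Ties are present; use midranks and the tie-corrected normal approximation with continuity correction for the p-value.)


Step 1: Combine and sort all 11 observations; assign midranks.
sorted (value, group): (6,Y), (7,X), (8,X), (11,Y), (14,Y), (16,X), (16,Y), (18,Y), (20,X), (25,Y), (28,Y)
ranks: 6->1, 7->2, 8->3, 11->4, 14->5, 16->6.5, 16->6.5, 18->8, 20->9, 25->10, 28->11
Step 2: Rank sum for X: R1 = 2 + 3 + 6.5 + 9 = 20.5.
Step 3: U_X = R1 - n1(n1+1)/2 = 20.5 - 4*5/2 = 20.5 - 10 = 10.5.
       U_Y = n1*n2 - U_X = 28 - 10.5 = 17.5.
Step 4: Ties are present, so use the tie-corrected normal approximation (with continuity correction) for the p-value.
Step 5: p-value = 0.569872; compare to alpha = 0.1. fail to reject H0.

U_X = 10.5, p = 0.569872, fail to reject H0 at alpha = 0.1.


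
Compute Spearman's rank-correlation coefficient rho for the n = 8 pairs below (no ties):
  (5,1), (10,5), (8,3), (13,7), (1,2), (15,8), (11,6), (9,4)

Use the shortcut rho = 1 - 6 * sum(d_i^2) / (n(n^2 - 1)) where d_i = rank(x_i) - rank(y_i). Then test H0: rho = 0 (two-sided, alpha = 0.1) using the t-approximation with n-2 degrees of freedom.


Step 1: Rank x and y separately (midranks; no ties here).
rank(x): 5->2, 10->5, 8->3, 13->7, 1->1, 15->8, 11->6, 9->4
rank(y): 1->1, 5->5, 3->3, 7->7, 2->2, 8->8, 6->6, 4->4
Step 2: d_i = R_x(i) - R_y(i); compute d_i^2.
  (2-1)^2=1, (5-5)^2=0, (3-3)^2=0, (7-7)^2=0, (1-2)^2=1, (8-8)^2=0, (6-6)^2=0, (4-4)^2=0
sum(d^2) = 2.
Step 3: rho = 1 - 6*2 / (8*(8^2 - 1)) = 1 - 12/504 = 0.976190.
Step 4: Under H0, t = rho * sqrt((n-2)/(1-rho^2)) = 11.0235 ~ t(6).
Step 5: Two-sided p-value from the t-distribution with 6 df = 0.000033.
Step 6: alpha = 0.1. reject H0.

rho = 0.9762, p = 0.000033, reject H0 at alpha = 0.1.


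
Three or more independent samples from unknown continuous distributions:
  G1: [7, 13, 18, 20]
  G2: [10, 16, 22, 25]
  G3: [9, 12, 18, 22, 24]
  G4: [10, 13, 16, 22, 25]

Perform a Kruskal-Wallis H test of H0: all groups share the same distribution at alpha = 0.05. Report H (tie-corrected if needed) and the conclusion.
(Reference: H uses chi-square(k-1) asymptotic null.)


Step 1: Combine all N = 18 observations and assign midranks.
sorted (value, group, rank): (7,G1,1), (9,G3,2), (10,G2,3.5), (10,G4,3.5), (12,G3,5), (13,G1,6.5), (13,G4,6.5), (16,G2,8.5), (16,G4,8.5), (18,G1,10.5), (18,G3,10.5), (20,G1,12), (22,G2,14), (22,G3,14), (22,G4,14), (24,G3,16), (25,G2,17.5), (25,G4,17.5)
Step 2: Sum ranks within each group.
R_1 = 30 (n_1 = 4)
R_2 = 43.5 (n_2 = 4)
R_3 = 47.5 (n_3 = 5)
R_4 = 50 (n_4 = 5)
Step 3: H = 12/(N(N+1)) * sum(R_i^2/n_i) - 3(N+1)
     = 12/(18*19) * (30^2/4 + 43.5^2/4 + 47.5^2/5 + 50^2/5) - 3*19
     = 0.035088 * 1649.31 - 57
     = 0.870614.
Step 4: Ties present; correction factor C = 1 - 54/(18^3 - 18) = 0.990712. Corrected H = 0.870614 / 0.990712 = 0.878776.
Step 5: Under H0, H ~ chi^2(3); p-value = 0.830546.
Step 6: alpha = 0.05. fail to reject H0.

H = 0.8788, df = 3, p = 0.830546, fail to reject H0.


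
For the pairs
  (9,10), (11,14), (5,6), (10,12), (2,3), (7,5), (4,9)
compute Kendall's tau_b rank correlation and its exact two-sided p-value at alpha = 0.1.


Step 1: Enumerate the 21 unordered pairs (i,j) with i<j and classify each by sign(x_j-x_i) * sign(y_j-y_i).
  (1,2):dx=+2,dy=+4->C; (1,3):dx=-4,dy=-4->C; (1,4):dx=+1,dy=+2->C; (1,5):dx=-7,dy=-7->C
  (1,6):dx=-2,dy=-5->C; (1,7):dx=-5,dy=-1->C; (2,3):dx=-6,dy=-8->C; (2,4):dx=-1,dy=-2->C
  (2,5):dx=-9,dy=-11->C; (2,6):dx=-4,dy=-9->C; (2,7):dx=-7,dy=-5->C; (3,4):dx=+5,dy=+6->C
  (3,5):dx=-3,dy=-3->C; (3,6):dx=+2,dy=-1->D; (3,7):dx=-1,dy=+3->D; (4,5):dx=-8,dy=-9->C
  (4,6):dx=-3,dy=-7->C; (4,7):dx=-6,dy=-3->C; (5,6):dx=+5,dy=+2->C; (5,7):dx=+2,dy=+6->C
  (6,7):dx=-3,dy=+4->D
Step 2: C = 18, D = 3, total pairs = 21.
Step 3: tau = (C - D)/(n(n-1)/2) = (18 - 3)/21 = 0.714286.
Step 4: Exact two-sided p-value (enumerate n! = 5040 permutations of y under H0): p = 0.030159.
Step 5: alpha = 0.1. reject H0.

tau_b = 0.7143 (C=18, D=3), p = 0.030159, reject H0.


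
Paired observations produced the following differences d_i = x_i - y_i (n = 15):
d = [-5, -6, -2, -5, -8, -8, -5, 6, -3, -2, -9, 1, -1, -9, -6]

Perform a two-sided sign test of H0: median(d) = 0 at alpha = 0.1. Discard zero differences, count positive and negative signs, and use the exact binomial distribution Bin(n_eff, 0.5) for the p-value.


Step 1: Discard zero differences. Original n = 15; n_eff = number of nonzero differences = 15.
Nonzero differences (with sign): -5, -6, -2, -5, -8, -8, -5, +6, -3, -2, -9, +1, -1, -9, -6
Step 2: Count signs: positive = 2, negative = 13.
Step 3: Under H0: P(positive) = 0.5, so the number of positives S ~ Bin(15, 0.5).
Step 4: Two-sided exact p-value = sum of Bin(15,0.5) probabilities at or below the observed probability = 0.007385.
Step 5: alpha = 0.1. reject H0.

n_eff = 15, pos = 2, neg = 13, p = 0.007385, reject H0.


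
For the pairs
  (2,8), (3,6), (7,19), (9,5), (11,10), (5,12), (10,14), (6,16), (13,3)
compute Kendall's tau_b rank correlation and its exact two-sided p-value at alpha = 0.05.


Step 1: Enumerate the 36 unordered pairs (i,j) with i<j and classify each by sign(x_j-x_i) * sign(y_j-y_i).
  (1,2):dx=+1,dy=-2->D; (1,3):dx=+5,dy=+11->C; (1,4):dx=+7,dy=-3->D; (1,5):dx=+9,dy=+2->C
  (1,6):dx=+3,dy=+4->C; (1,7):dx=+8,dy=+6->C; (1,8):dx=+4,dy=+8->C; (1,9):dx=+11,dy=-5->D
  (2,3):dx=+4,dy=+13->C; (2,4):dx=+6,dy=-1->D; (2,5):dx=+8,dy=+4->C; (2,6):dx=+2,dy=+6->C
  (2,7):dx=+7,dy=+8->C; (2,8):dx=+3,dy=+10->C; (2,9):dx=+10,dy=-3->D; (3,4):dx=+2,dy=-14->D
  (3,5):dx=+4,dy=-9->D; (3,6):dx=-2,dy=-7->C; (3,7):dx=+3,dy=-5->D; (3,8):dx=-1,dy=-3->C
  (3,9):dx=+6,dy=-16->D; (4,5):dx=+2,dy=+5->C; (4,6):dx=-4,dy=+7->D; (4,7):dx=+1,dy=+9->C
  (4,8):dx=-3,dy=+11->D; (4,9):dx=+4,dy=-2->D; (5,6):dx=-6,dy=+2->D; (5,7):dx=-1,dy=+4->D
  (5,8):dx=-5,dy=+6->D; (5,9):dx=+2,dy=-7->D; (6,7):dx=+5,dy=+2->C; (6,8):dx=+1,dy=+4->C
  (6,9):dx=+8,dy=-9->D; (7,8):dx=-4,dy=+2->D; (7,9):dx=+3,dy=-11->D; (8,9):dx=+7,dy=-13->D
Step 2: C = 16, D = 20, total pairs = 36.
Step 3: tau = (C - D)/(n(n-1)/2) = (16 - 20)/36 = -0.111111.
Step 4: Exact two-sided p-value (enumerate n! = 362880 permutations of y under H0): p = 0.761414.
Step 5: alpha = 0.05. fail to reject H0.

tau_b = -0.1111 (C=16, D=20), p = 0.761414, fail to reject H0.


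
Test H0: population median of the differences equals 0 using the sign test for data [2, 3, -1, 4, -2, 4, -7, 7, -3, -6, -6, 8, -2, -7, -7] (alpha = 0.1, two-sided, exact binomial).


Step 1: Discard zero differences. Original n = 15; n_eff = number of nonzero differences = 15.
Nonzero differences (with sign): +2, +3, -1, +4, -2, +4, -7, +7, -3, -6, -6, +8, -2, -7, -7
Step 2: Count signs: positive = 6, negative = 9.
Step 3: Under H0: P(positive) = 0.5, so the number of positives S ~ Bin(15, 0.5).
Step 4: Two-sided exact p-value = sum of Bin(15,0.5) probabilities at or below the observed probability = 0.607239.
Step 5: alpha = 0.1. fail to reject H0.

n_eff = 15, pos = 6, neg = 9, p = 0.607239, fail to reject H0.


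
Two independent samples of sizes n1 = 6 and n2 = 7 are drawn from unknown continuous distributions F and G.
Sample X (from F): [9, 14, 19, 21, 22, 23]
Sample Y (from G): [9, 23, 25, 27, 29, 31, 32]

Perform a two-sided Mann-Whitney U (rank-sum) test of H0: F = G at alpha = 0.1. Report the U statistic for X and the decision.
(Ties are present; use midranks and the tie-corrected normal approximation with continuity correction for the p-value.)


Step 1: Combine and sort all 13 observations; assign midranks.
sorted (value, group): (9,X), (9,Y), (14,X), (19,X), (21,X), (22,X), (23,X), (23,Y), (25,Y), (27,Y), (29,Y), (31,Y), (32,Y)
ranks: 9->1.5, 9->1.5, 14->3, 19->4, 21->5, 22->6, 23->7.5, 23->7.5, 25->9, 27->10, 29->11, 31->12, 32->13
Step 2: Rank sum for X: R1 = 1.5 + 3 + 4 + 5 + 6 + 7.5 = 27.
Step 3: U_X = R1 - n1(n1+1)/2 = 27 - 6*7/2 = 27 - 21 = 6.
       U_Y = n1*n2 - U_X = 42 - 6 = 36.
Step 4: Ties are present, so use the tie-corrected normal approximation (with continuity correction) for the p-value.
Step 5: p-value = 0.037788; compare to alpha = 0.1. reject H0.

U_X = 6, p = 0.037788, reject H0 at alpha = 0.1.


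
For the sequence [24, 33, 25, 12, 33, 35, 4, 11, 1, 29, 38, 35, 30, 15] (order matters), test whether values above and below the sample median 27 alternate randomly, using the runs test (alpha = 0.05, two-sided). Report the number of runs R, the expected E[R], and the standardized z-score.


Step 1: Compute median = 27; label A = above, B = below.
Labels in order: BABBAABBBAAAAB  (n_A = 7, n_B = 7)
Step 2: Count runs R = 7.
Step 3: Under H0 (random ordering), E[R] = 2*n_A*n_B/(n_A+n_B) + 1 = 2*7*7/14 + 1 = 8.0000.
        Var[R] = 2*n_A*n_B*(2*n_A*n_B - n_A - n_B) / ((n_A+n_B)^2 * (n_A+n_B-1)) = 8232/2548 = 3.2308.
        SD[R] = 1.7974.
Step 4: Continuity-corrected z = (R + 0.5 - E[R]) / SD[R] = (7 + 0.5 - 8.0000) / 1.7974 = -0.2782.
Step 5: Two-sided p-value via normal approximation = 2*(1 - Phi(|z|)) = 0.780879.
Step 6: alpha = 0.05. fail to reject H0.

R = 7, z = -0.2782, p = 0.780879, fail to reject H0.


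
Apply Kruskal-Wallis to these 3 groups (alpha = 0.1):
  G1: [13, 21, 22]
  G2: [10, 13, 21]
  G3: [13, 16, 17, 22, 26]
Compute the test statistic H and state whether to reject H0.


Step 1: Combine all N = 11 observations and assign midranks.
sorted (value, group, rank): (10,G2,1), (13,G1,3), (13,G2,3), (13,G3,3), (16,G3,5), (17,G3,6), (21,G1,7.5), (21,G2,7.5), (22,G1,9.5), (22,G3,9.5), (26,G3,11)
Step 2: Sum ranks within each group.
R_1 = 20 (n_1 = 3)
R_2 = 11.5 (n_2 = 3)
R_3 = 34.5 (n_3 = 5)
Step 3: H = 12/(N(N+1)) * sum(R_i^2/n_i) - 3(N+1)
     = 12/(11*12) * (20^2/3 + 11.5^2/3 + 34.5^2/5) - 3*12
     = 0.090909 * 415.467 - 36
     = 1.769697.
Step 4: Ties present; correction factor C = 1 - 36/(11^3 - 11) = 0.972727. Corrected H = 1.769697 / 0.972727 = 1.819315.
Step 5: Under H0, H ~ chi^2(2); p-value = 0.402662.
Step 6: alpha = 0.1. fail to reject H0.

H = 1.8193, df = 2, p = 0.402662, fail to reject H0.


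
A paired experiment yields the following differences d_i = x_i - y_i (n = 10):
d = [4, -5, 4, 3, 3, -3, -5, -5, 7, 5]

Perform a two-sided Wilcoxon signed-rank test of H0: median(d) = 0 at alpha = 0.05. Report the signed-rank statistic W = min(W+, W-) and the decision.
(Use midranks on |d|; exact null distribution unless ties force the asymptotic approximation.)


Step 1: Drop any zero differences (none here) and take |d_i|.
|d| = [4, 5, 4, 3, 3, 3, 5, 5, 7, 5]
Step 2: Midrank |d_i| (ties get averaged ranks).
ranks: |4|->4.5, |5|->7.5, |4|->4.5, |3|->2, |3|->2, |3|->2, |5|->7.5, |5|->7.5, |7|->10, |5|->7.5
Step 3: Attach original signs; sum ranks with positive sign and with negative sign.
W+ = 4.5 + 4.5 + 2 + 2 + 10 + 7.5 = 30.5
W- = 7.5 + 2 + 7.5 + 7.5 = 24.5
(Check: W+ + W- = 55 should equal n(n+1)/2 = 55.)
Step 4: Test statistic W = min(W+, W-) = 24.5.
Step 5: Ties in |d|, so use the tie-corrected normal approximation.
        E[W] = n(n+1)/4 = 10*11/4 = 27.5.
        Tie groups: |d|=3 (t=3), |d|=4 (t=2), |d|=5 (t=4); sum(t^3 - t) = 90.
        Var[W] = n(n+1)(2n+1)/24 - sum(t^3-t)/48 = 2310/24 - 90/48 = 94.375.
        z = (W - E[W]) / sqrt(Var[W]) = (24.5 - 27.5) / 9.7147 = -0.3088.
        Two-sided p = 2*Phi(z) = 0.757465.
Step 6: alpha = 0.05. fail to reject H0.

W+ = 30.5, W- = 24.5, W = min = 24.5, p = 0.757465, fail to reject H0.
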